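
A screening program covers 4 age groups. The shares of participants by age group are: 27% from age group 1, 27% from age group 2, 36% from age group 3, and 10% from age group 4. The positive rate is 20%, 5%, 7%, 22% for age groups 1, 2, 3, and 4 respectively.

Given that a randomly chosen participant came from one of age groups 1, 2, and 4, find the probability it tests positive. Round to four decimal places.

Let S = {1, 2, 4}.
P(S) = 0.27 + 0.27 + 0.1 = 0.64.
P(T ∩ S) = 0.2·0.27 + 0.05·0.27 + 0.22·0.1 = 0.054 + 0.0135 + 0.022 = 0.0895.
P(T | S) = 0.0895 / 0.64 = 0.139844…

P(T|S) ≈ 0.1398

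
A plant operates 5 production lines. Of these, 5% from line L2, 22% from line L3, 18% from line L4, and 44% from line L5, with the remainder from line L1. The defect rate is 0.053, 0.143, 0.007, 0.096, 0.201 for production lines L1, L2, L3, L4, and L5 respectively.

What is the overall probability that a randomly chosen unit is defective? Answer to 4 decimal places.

P(L1) = 1 − (0.05 + 0.22 + 0.18 + 0.44) = 0.11.
Summing over the partition,
P(D) = P(D|L1)·P(L1) + P(D|L2)·P(L2) + P(D|L3)·P(L3) + P(D|L4)·P(L4) + P(D|L5)·P(L5)
      = 0.053·0.11 + 0.143·0.05 + 0.007·0.22 + 0.096·0.18 + 0.201·0.44
      = 0.00583 + 0.00715 + 0.00154 + 0.01728 + 0.08844 = 0.12024

0.1202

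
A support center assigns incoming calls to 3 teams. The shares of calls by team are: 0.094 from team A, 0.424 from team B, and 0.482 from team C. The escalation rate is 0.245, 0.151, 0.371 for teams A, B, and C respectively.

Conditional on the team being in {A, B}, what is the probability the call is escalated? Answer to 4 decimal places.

P(E|S) ≈ 0.1681

Let S = {A, B}.
P(S) = 0.094 + 0.424 = 0.518.
P(E ∩ S) = 0.245·0.094 + 0.151·0.424 = 0.02303 + 0.064024 = 0.087054.
P(E | S) = 0.087054 / 0.518 = 0.168058…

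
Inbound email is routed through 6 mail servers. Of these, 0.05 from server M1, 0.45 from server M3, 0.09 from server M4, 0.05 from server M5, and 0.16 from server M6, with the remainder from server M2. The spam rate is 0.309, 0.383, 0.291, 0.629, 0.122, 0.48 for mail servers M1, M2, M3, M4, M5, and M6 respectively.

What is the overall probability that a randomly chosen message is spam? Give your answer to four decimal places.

P(M2) = 1 − (0.05 + 0.45 + 0.09 + 0.05 + 0.16) = 0.2.
P(S) = P(S|M1)·P(M1) + P(S|M2)·P(M2) + P(S|M3)·P(M3) + P(S|M4)·P(M4) + P(S|M5)·P(M5) + P(S|M6)·P(M6)
      = 0.309·0.05 + 0.383·0.2 + 0.291·0.45 + 0.629·0.09 + 0.122·0.05 + 0.48·0.16
      = 0.01545 + 0.0766 + 0.13095 + 0.05661 + 0.0061 + 0.0768 = 0.36251

P(S) ≈ 0.3625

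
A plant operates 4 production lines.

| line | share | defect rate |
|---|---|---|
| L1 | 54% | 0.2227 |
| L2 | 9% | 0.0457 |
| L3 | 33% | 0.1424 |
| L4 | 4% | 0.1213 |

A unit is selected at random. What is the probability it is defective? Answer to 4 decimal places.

P(D) ≈ 0.1762

Using total probability over the partition,
P(D) = P(D|L1)·P(L1) + P(D|L2)·P(L2) + P(D|L3)·P(L3) + P(D|L4)·P(L4)
      = 0.2227·0.54 + 0.0457·0.09 + 0.1424·0.33 + 0.1213·0.04
      = 0.120258 + 0.004113 + 0.046992 + 0.004852 = 0.176215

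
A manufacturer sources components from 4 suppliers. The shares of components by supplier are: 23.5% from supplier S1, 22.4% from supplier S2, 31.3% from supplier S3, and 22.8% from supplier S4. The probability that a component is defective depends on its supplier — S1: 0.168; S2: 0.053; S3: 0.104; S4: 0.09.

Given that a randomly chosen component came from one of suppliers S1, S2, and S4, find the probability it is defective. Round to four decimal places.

P(D|S) ≈ 0.1046

Let S = {S1, S2, S4}.
P(S) = 0.235 + 0.224 + 0.228 = 0.687.
P(D ∩ S) = 0.168·0.235 + 0.053·0.224 + 0.09·0.228 = 0.03948 + 0.011872 + 0.02052 = 0.071872.
P(D | S) = 0.071872 / 0.687 = 0.104617…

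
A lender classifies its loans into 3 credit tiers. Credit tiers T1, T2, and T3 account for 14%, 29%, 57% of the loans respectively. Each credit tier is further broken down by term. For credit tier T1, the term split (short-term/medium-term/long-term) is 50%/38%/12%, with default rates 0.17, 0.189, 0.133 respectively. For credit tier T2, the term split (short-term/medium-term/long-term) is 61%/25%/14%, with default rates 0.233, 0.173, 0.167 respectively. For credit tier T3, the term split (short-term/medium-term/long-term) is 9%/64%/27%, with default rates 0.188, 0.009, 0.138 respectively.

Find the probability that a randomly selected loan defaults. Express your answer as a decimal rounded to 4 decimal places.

P(D|T1) = 0.5·0.17 + 0.38·0.189 + 0.12·0.133 = 0.085 + 0.07182 + 0.01596 = 0.17278
P(D|T2) = 0.61·0.233 + 0.25·0.173 + 0.14·0.167 = 0.14213 + 0.04325 + 0.02338 = 0.20876
P(D|T3) = 0.09·0.188 + 0.64·0.009 + 0.27·0.138 = 0.01692 + 0.00576 + 0.03726 = 0.05994
By total probability over the outer partition,
P(D) = 0.14·0.17278 + 0.29·0.20876 + 0.57·0.05994
      = 0.0241892 + 0.0605404 + 0.0341658 = 0.1188954

0.1189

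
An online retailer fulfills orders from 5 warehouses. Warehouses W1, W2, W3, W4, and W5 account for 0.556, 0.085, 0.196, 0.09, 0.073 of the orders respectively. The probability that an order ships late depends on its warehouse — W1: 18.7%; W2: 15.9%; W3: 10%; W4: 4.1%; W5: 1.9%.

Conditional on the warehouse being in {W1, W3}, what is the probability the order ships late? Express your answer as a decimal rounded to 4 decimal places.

Let S = {W1, W3}.
P(S) = 0.556 + 0.196 = 0.752.
P(L ∩ S) = 0.187·0.556 + 0.1·0.196 = 0.103972 + 0.0196 = 0.123572.
P(L | S) = 0.123572 / 0.752 = 0.164324…

0.1643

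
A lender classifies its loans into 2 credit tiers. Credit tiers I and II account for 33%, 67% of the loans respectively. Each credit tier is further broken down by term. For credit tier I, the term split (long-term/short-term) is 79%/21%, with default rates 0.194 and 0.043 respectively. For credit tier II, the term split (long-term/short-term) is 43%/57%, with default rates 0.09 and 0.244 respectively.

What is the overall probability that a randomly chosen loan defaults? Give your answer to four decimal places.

P(D|I) = 0.79·0.194 + 0.21·0.043 = 0.15326 + 0.00903 = 0.16229
P(D|II) = 0.43·0.09 + 0.57·0.244 = 0.0387 + 0.13908 = 0.17778
By total probability over the outer partition,
P(D) = 0.33·0.16229 + 0.67·0.17778
      = 0.0535557 + 0.1191126 = 0.1726683

0.1727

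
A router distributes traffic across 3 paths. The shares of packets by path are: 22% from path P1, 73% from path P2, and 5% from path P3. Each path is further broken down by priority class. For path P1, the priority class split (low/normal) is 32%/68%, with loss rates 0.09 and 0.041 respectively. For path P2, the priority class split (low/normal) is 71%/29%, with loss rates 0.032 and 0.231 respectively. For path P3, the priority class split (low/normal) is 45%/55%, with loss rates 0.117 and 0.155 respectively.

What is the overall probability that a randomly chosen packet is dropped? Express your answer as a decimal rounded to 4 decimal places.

0.0849

P(L|P1) = 0.32·0.09 + 0.68·0.041 = 0.0288 + 0.02788 = 0.05668
P(L|P2) = 0.71·0.032 + 0.29·0.231 = 0.02272 + 0.06699 = 0.08971
P(L|P3) = 0.45·0.117 + 0.55·0.155 = 0.05265 + 0.08525 = 0.1379
By total probability over the outer partition,
P(L) = 0.22·0.05668 + 0.73·0.08971 + 0.05·0.1379
      = 0.0124696 + 0.0654883 + 0.006895 = 0.0848529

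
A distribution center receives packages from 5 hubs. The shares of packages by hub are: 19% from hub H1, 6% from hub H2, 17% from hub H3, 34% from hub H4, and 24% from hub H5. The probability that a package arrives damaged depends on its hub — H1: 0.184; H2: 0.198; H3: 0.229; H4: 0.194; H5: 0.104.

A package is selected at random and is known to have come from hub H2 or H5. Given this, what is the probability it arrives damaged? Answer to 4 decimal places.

Let S = {H2, H5}.
P(S) = 0.06 + 0.24 = 0.3.
P(D ∩ S) = 0.198·0.06 + 0.104·0.24 = 0.01188 + 0.02496 = 0.03684.
P(D | S) = 0.03684 / 0.3 = 0.122800…

P(D|S) ≈ 0.1228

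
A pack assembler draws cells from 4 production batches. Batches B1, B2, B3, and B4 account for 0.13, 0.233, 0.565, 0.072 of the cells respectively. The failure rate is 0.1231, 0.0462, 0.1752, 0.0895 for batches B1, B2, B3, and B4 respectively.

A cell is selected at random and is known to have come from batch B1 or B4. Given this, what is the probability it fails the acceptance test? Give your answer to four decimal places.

P(F|S) ≈ 0.1111

Let S = {B1, B4}.
P(S) = 0.13 + 0.072 = 0.202.
P(F ∩ S) = 0.1231·0.13 + 0.0895·0.072 = 0.016003 + 0.006444 = 0.022447.
P(F | S) = 0.022447 / 0.202 = 0.111124…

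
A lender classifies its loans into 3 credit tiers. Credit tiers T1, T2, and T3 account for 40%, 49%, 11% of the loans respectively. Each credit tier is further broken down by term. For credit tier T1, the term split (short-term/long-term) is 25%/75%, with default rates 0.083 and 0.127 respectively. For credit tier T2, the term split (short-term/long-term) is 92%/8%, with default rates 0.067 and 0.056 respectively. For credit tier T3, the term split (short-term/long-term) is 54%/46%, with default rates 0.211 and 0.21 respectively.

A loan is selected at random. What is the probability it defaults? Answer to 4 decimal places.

P(D|T1) = 0.25·0.083 + 0.75·0.127 = 0.02075 + 0.09525 = 0.116
P(D|T2) = 0.92·0.067 + 0.08·0.056 = 0.06164 + 0.00448 = 0.06612
P(D|T3) = 0.54·0.211 + 0.46·0.21 = 0.11394 + 0.0966 = 0.21054
Then overall,
P(D) = 0.4·0.116 + 0.49·0.06612 + 0.11·0.21054
      = 0.0464 + 0.0323988 + 0.0231594 = 0.1019582

P(D) ≈ 0.1020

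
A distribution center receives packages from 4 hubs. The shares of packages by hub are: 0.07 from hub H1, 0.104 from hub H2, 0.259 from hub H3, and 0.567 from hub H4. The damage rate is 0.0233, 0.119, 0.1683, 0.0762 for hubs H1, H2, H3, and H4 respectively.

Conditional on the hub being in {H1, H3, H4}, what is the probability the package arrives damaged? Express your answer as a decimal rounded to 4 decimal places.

Let S = {H1, H3, H4}.
P(S) = 0.07 + 0.259 + 0.567 = 0.896.
P(D ∩ S) = 0.0233·0.07 + 0.1683·0.259 + 0.0762·0.567 = 0.001631 + 0.0435897 + 0.0432054 = 0.0884261.
P(D | S) = 0.0884261 / 0.896 = 0.098690…

0.0987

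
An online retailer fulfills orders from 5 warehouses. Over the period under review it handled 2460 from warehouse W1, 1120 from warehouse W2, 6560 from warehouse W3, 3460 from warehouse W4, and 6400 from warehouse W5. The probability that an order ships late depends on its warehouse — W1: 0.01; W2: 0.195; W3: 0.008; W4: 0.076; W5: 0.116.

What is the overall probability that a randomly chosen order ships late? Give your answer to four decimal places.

P(L) ≈ 0.0650

Total: 2460 + 1120 + 6560 + 3460 + 6400 = 20000.
P(W1) = 2460/20000 = 0.123. P(W2) = 1120/20000 = 0.056. P(W3) = 6560/20000 = 0.328. P(W4) = 3460/20000 = 0.173. P(W5) = 6400/20000 = 0.32.
P(L) = P(L|W1)·P(W1) + P(L|W2)·P(W2) + P(L|W3)·P(W3) + P(L|W4)·P(W4) + P(L|W5)·P(W5)
      = 0.01·0.123 + 0.195·0.056 + 0.008·0.328 + 0.076·0.173 + 0.116·0.32
      = 0.00123 + 0.01092 + 0.002624 + 0.013148 + 0.03712 = 0.065042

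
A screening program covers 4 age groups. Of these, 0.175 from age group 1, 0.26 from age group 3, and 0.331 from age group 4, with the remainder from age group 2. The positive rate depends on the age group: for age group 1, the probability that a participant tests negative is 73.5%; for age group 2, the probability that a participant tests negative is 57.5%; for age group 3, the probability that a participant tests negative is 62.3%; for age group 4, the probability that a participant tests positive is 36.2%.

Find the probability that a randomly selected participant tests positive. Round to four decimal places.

P(2) = 1 − (0.175 + 0.26 + 0.331) = 0.234.
P(T|1) = 1 − 0.735 = 0.265.
P(T|2) = 1 − 0.575 = 0.425.
P(T|3) = 1 − 0.623 = 0.377.
P(T) = P(T|1)·P(1) + P(T|2)·P(2) + P(T|3)·P(3) + P(T|4)·P(4)
      = 0.265·0.175 + 0.425·0.234 + 0.377·0.26 + 0.362·0.331
      = 0.046375 + 0.09945 + 0.09802 + 0.119822 = 0.363667

P(T) ≈ 0.3637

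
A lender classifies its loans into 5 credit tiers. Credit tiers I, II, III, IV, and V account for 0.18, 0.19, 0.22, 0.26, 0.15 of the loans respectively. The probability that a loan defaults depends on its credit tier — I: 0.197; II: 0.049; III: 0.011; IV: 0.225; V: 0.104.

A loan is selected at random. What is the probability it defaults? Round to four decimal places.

P(D) ≈ 0.1213

By the law of total probability,
P(D) = P(D|I)·P(I) + P(D|II)·P(II) + P(D|III)·P(III) + P(D|IV)·P(IV) + P(D|V)·P(V)
      = 0.197·0.18 + 0.049·0.19 + 0.011·0.22 + 0.225·0.26 + 0.104·0.15
      = 0.03546 + 0.00931 + 0.00242 + 0.0585 + 0.0156 = 0.12129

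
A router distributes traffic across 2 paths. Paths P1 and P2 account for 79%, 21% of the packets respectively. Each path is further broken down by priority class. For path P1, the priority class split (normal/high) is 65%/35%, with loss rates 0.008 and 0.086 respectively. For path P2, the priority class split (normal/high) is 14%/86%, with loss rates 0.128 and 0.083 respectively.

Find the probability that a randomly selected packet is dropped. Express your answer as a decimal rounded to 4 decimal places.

0.0466

P(L|P1) = 0.65·0.008 + 0.35·0.086 = 0.0052 + 0.0301 = 0.0353
P(L|P2) = 0.14·0.128 + 0.86·0.083 = 0.01792 + 0.07138 = 0.0893
Then overall,
P(L) = 0.79·0.0353 + 0.21·0.0893
      = 0.027887 + 0.018753 = 0.04664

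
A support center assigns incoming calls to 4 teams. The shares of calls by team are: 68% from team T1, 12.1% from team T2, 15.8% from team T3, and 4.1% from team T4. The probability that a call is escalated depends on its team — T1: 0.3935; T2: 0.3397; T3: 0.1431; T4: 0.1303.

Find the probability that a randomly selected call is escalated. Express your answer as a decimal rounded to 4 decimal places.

P(E) ≈ 0.3366

By the law of total probability,
P(E) = P(E|T1)·P(T1) + P(E|T2)·P(T2) + P(E|T3)·P(T3) + P(E|T4)·P(T4)
      = 0.3935·0.68 + 0.3397·0.121 + 0.1431·0.158 + 0.1303·0.041
      = 0.26758 + 0.0411037 + 0.0226098 + 0.0053423 = 0.3366358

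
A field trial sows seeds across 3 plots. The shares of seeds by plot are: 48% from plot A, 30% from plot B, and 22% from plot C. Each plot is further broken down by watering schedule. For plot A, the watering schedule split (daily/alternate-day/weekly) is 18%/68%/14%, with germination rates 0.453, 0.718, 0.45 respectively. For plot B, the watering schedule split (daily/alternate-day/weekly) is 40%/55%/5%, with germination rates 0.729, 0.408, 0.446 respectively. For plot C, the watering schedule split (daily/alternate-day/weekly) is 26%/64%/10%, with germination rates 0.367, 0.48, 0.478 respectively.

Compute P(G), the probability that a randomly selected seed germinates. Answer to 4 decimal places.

P(G) ≈ 0.5643

P(G|A) = 0.18·0.453 + 0.68·0.718 + 0.14·0.45 = 0.08154 + 0.48824 + 0.063 = 0.63278
P(G|B) = 0.4·0.729 + 0.55·0.408 + 0.05·0.446 = 0.2916 + 0.2244 + 0.0223 = 0.5383
P(G|C) = 0.26·0.367 + 0.64·0.48 + 0.1·0.478 = 0.09542 + 0.3072 + 0.0478 = 0.45042
By total probability over the outer partition,
P(G) = 0.48·0.63278 + 0.3·0.5383 + 0.22·0.45042
      = 0.3037344 + 0.16149 + 0.0990924 = 0.5643168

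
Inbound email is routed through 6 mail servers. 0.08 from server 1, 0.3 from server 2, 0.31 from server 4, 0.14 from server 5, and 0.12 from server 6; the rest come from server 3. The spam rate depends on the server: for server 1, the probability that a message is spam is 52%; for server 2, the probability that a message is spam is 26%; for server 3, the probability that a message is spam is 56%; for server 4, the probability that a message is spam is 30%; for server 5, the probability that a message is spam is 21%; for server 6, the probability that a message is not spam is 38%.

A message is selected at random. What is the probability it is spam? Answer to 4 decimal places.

P(3) = 1 − (0.08 + 0.3 + 0.31 + 0.14 + 0.12) = 0.05.
P(S|6) = 1 − 0.38 = 0.62.
P(S) = P(S|1)·P(1) + P(S|2)·P(2) + P(S|3)·P(3) + P(S|4)·P(4) + P(S|5)·P(5) + P(S|6)·P(6)
      = 0.52·0.08 + 0.26·0.3 + 0.56·0.05 + 0.3·0.31 + 0.21·0.14 + 0.62·0.12
      = 0.0416 + 0.078 + 0.028 + 0.093 + 0.0294 + 0.0744 = 0.3444

0.3444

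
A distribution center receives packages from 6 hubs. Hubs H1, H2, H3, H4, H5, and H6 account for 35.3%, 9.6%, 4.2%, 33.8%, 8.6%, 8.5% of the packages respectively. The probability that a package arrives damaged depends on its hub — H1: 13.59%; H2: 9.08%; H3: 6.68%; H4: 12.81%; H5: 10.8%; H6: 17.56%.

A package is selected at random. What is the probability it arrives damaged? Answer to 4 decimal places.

P(D) ≈ 0.1270

P(D) = P(D|H1)·P(H1) + P(D|H2)·P(H2) + P(D|H3)·P(H3) + P(D|H4)·P(H4) + P(D|H5)·P(H5) + P(D|H6)·P(H6)
      = 0.1359·0.353 + 0.0908·0.096 + 0.0668·0.042 + 0.1281·0.338 + 0.108·0.086 + 0.1756·0.085
      = 0.0479727 + 0.0087168 + 0.0028056 + 0.0432978 + 0.009288 + 0.014926 = 0.1270069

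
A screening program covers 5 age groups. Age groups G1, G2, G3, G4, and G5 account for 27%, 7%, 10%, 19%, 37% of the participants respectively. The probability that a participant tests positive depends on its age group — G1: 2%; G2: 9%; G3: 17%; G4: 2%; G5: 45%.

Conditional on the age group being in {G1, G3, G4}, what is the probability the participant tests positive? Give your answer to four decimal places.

Let S = {G1, G3, G4}.
P(S) = 0.27 + 0.1 + 0.19 = 0.56.
P(T ∩ S) = 0.02·0.27 + 0.17·0.1 + 0.02·0.19 = 0.0054 + 0.017 + 0.0038 = 0.0262.
P(T | S) = 0.0262 / 0.56 = 0.046786…

0.0468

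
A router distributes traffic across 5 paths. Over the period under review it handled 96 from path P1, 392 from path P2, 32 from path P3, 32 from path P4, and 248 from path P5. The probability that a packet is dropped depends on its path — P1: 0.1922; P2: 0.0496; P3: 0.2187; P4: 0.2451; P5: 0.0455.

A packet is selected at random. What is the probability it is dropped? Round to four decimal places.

Total: 96 + 392 + 32 + 32 + 248 = 800.
P(P1) = 96/800 = 0.12. P(P2) = 392/800 = 0.49. P(P3) = 32/800 = 0.04. P(P4) = 32/800 = 0.04. P(P5) = 248/800 = 0.31.
P(L) = P(L|P1)·P(P1) + P(L|P2)·P(P2) + P(L|P3)·P(P3) + P(L|P4)·P(P4) + P(L|P5)·P(P5)
      = 0.1922·0.12 + 0.0496·0.49 + 0.2187·0.04 + 0.2451·0.04 + 0.0455·0.31
      = 0.023064 + 0.024304 + 0.008748 + 0.009804 + 0.014105 = 0.080025

0.0800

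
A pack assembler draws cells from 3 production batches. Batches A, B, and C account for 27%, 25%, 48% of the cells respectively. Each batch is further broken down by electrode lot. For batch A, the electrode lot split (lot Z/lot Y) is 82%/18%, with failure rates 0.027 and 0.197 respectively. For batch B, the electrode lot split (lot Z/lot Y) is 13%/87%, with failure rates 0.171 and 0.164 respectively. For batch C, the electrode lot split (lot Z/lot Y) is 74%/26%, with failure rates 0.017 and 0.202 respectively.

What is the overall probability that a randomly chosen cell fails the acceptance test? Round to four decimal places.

P(F|A) = 0.82·0.027 + 0.18·0.197 = 0.02214 + 0.03546 = 0.0576
P(F|B) = 0.13·0.171 + 0.87·0.164 = 0.02223 + 0.14268 = 0.16491
P(F|C) = 0.74·0.017 + 0.26·0.202 = 0.01258 + 0.05252 = 0.0651
By total probability over the outer partition,
P(F) = 0.27·0.0576 + 0.25·0.16491 + 0.48·0.0651
      = 0.015552 + 0.0412275 + 0.031248 = 0.0880275

0.0880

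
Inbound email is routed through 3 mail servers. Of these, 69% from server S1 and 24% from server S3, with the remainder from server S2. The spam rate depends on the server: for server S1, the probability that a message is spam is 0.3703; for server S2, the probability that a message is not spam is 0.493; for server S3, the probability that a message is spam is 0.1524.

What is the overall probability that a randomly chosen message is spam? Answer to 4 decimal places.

0.3276

P(S2) = 1 − (0.69 + 0.24) = 0.07.
P(S|S2) = 1 − 0.493 = 0.507.
P(S) = P(S|S1)·P(S1) + P(S|S2)·P(S2) + P(S|S3)·P(S3)
      = 0.3703·0.69 + 0.507·0.07 + 0.1524·0.24
      = 0.255507 + 0.03549 + 0.036576 = 0.327573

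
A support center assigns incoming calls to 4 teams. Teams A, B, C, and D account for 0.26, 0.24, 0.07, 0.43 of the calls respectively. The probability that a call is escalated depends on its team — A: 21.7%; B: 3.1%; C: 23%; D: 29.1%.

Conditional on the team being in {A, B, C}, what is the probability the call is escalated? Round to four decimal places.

0.1403

Let S = {A, B, C}.
P(S) = 0.26 + 0.24 + 0.07 = 0.57.
P(E ∩ S) = 0.217·0.26 + 0.031·0.24 + 0.23·0.07 = 0.05642 + 0.00744 + 0.0161 = 0.07996.
P(E | S) = 0.07996 / 0.57 = 0.140281…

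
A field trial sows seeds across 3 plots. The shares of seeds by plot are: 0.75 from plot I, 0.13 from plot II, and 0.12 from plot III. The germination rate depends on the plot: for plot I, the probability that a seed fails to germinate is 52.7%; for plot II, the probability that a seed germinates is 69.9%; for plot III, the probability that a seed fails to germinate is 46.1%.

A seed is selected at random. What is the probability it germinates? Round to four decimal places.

P(G|I) = 1 − 0.527 = 0.473.
P(G|III) = 1 − 0.461 = 0.539.
Summing over the partition,
P(G) = P(G|I)·P(I) + P(G|II)·P(II) + P(G|III)·P(III)
      = 0.473·0.75 + 0.699·0.13 + 0.539·0.12
      = 0.35475 + 0.09087 + 0.06468 = 0.5103

0.5103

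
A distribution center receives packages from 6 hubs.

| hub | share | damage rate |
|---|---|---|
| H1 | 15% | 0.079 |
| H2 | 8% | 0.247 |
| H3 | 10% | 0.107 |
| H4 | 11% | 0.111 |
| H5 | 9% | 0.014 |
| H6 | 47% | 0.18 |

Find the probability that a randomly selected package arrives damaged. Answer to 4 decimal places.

Using total probability over the partition,
P(D) = P(D|H1)·P(H1) + P(D|H2)·P(H2) + P(D|H3)·P(H3) + P(D|H4)·P(H4) + P(D|H5)·P(H5) + P(D|H6)·P(H6)
      = 0.079·0.15 + 0.247·0.08 + 0.107·0.1 + 0.111·0.11 + 0.014·0.09 + 0.18·0.47
      = 0.01185 + 0.01976 + 0.0107 + 0.01221 + 0.00126 + 0.0846 = 0.14038

0.1404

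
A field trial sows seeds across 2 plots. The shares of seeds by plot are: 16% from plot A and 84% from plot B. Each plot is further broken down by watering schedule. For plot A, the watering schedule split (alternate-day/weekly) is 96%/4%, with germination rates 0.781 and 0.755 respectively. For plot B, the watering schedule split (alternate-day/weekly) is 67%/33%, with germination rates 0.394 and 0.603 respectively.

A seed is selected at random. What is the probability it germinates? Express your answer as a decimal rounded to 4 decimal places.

P(G) ≈ 0.5137

P(G|A) = 0.96·0.781 + 0.04·0.755 = 0.74976 + 0.0302 = 0.77996
P(G|B) = 0.67·0.394 + 0.33·0.603 = 0.26398 + 0.19899 = 0.46297
By total probability over the outer partition,
P(G) = 0.16·0.77996 + 0.84·0.46297
      = 0.1247936 + 0.3888948 = 0.5136884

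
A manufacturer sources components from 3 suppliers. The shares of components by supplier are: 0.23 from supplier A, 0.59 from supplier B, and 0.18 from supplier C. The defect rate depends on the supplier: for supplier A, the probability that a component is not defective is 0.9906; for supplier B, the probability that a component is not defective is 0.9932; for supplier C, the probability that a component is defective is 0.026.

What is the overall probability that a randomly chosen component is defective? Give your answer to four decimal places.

P(D|A) = 1 − 0.9906 = 0.0094.
P(D|B) = 1 − 0.9932 = 0.0068.
P(D) = P(D|A)·P(A) + P(D|B)·P(B) + P(D|C)·P(C)
      = 0.0094·0.23 + 0.0068·0.59 + 0.026·0.18
      = 0.002162 + 0.004012 + 0.00468 = 0.010854

0.0109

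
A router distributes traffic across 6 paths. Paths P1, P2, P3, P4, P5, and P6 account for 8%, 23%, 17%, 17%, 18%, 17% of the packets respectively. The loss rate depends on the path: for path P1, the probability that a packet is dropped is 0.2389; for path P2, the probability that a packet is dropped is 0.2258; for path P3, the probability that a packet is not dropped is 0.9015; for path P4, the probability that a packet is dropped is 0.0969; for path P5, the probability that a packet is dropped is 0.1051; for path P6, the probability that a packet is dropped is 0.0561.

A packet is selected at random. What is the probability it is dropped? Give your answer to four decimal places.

P(L|P3) = 1 − 0.9015 = 0.0985.
P(L) = P(L|P1)·P(P1) + P(L|P2)·P(P2) + P(L|P3)·P(P3) + P(L|P4)·P(P4) + P(L|P5)·P(P5) + P(L|P6)·P(P6)
      = 0.2389·0.08 + 0.2258·0.23 + 0.0985·0.17 + 0.0969·0.17 + 0.1051·0.18 + 0.0561·0.17
      = 0.019112 + 0.051934 + 0.016745 + 0.016473 + 0.018918 + 0.009537 = 0.132719

0.1327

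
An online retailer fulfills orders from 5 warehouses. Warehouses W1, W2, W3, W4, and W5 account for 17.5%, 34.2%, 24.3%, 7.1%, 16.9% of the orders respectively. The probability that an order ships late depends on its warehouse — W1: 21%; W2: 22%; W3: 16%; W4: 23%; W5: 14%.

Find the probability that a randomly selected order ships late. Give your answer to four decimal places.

0.1909

Summing over the partition,
P(L) = P(L|W1)·P(W1) + P(L|W2)·P(W2) + P(L|W3)·P(W3) + P(L|W4)·P(W4) + P(L|W5)·P(W5)
      = 0.21·0.175 + 0.22·0.342 + 0.16·0.243 + 0.23·0.071 + 0.14·0.169
      = 0.03675 + 0.07524 + 0.03888 + 0.01633 + 0.02366 = 0.19086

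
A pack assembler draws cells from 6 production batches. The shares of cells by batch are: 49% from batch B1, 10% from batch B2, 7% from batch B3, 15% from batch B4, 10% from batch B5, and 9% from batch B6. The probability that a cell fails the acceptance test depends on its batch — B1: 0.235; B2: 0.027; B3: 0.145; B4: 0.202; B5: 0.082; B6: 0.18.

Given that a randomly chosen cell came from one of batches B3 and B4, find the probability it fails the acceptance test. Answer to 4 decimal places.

Let S = {B3, B4}.
P(S) = 0.07 + 0.15 = 0.22.
P(F ∩ S) = 0.145·0.07 + 0.202·0.15 = 0.01015 + 0.0303 = 0.04045.
P(F | S) = 0.04045 / 0.22 = 0.183864…

P(F|S) ≈ 0.1839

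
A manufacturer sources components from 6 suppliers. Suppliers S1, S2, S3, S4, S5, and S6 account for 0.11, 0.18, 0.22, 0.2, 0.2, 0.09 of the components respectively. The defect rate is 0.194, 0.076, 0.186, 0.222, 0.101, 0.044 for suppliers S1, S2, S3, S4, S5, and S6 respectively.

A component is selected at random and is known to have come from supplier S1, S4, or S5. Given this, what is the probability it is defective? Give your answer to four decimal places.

Let S = {S1, S4, S5}.
P(S) = 0.11 + 0.2 + 0.2 = 0.51.
P(D ∩ S) = 0.194·0.11 + 0.222·0.2 + 0.101·0.2 = 0.02134 + 0.0444 + 0.0202 = 0.08594.
P(D | S) = 0.08594 / 0.51 = 0.168510…

0.1685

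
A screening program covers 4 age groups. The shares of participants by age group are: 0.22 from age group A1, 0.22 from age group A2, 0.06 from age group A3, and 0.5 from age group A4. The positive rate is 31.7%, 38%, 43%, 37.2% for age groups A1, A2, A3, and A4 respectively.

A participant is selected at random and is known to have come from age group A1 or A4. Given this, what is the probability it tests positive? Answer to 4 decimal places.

P(T|S) ≈ 0.3552

Let S = {A1, A4}.
P(S) = 0.22 + 0.5 = 0.72.
P(T ∩ S) = 0.317·0.22 + 0.372·0.5 = 0.06974 + 0.186 = 0.25574.
P(T | S) = 0.25574 / 0.72 = 0.355194…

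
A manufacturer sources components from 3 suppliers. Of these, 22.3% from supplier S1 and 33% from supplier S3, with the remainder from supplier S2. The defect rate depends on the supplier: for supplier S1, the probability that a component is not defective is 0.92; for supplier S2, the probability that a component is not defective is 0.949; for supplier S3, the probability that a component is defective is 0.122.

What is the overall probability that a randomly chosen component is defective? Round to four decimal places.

0.0809

P(S2) = 1 − (0.223 + 0.33) = 0.447.
P(D|S1) = 1 − 0.92 = 0.08.
P(D|S2) = 1 − 0.949 = 0.051.
P(D) = P(D|S1)·P(S1) + P(D|S2)·P(S2) + P(D|S3)·P(S3)
      = 0.08·0.223 + 0.051·0.447 + 0.122·0.33
      = 0.01784 + 0.022797 + 0.04026 = 0.080897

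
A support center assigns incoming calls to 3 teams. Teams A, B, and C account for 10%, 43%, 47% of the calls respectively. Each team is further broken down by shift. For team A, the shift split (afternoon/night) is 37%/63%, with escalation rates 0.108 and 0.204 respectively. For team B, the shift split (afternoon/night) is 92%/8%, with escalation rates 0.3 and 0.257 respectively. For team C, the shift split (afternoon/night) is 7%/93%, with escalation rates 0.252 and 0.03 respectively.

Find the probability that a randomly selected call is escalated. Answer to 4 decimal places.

P(E|A) = 0.37·0.108 + 0.63·0.204 = 0.03996 + 0.12852 = 0.16848
P(E|B) = 0.92·0.3 + 0.08·0.257 = 0.276 + 0.02056 = 0.29656
P(E|C) = 0.07·0.252 + 0.93·0.03 = 0.01764 + 0.0279 = 0.04554
By total probability over the outer partition,
P(E) = 0.1·0.16848 + 0.43·0.29656 + 0.47·0.04554
      = 0.016848 + 0.1275208 + 0.0214038 = 0.1657726

P(E) ≈ 0.1658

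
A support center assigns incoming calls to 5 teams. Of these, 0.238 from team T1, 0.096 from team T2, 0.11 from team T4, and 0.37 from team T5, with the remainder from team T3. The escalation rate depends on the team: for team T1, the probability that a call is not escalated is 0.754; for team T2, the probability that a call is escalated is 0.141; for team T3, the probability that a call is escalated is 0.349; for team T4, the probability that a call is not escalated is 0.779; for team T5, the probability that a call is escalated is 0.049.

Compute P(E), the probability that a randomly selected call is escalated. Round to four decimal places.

P(T3) = 1 − (0.238 + 0.096 + 0.11 + 0.37) = 0.186.
P(E|T1) = 1 − 0.754 = 0.246.
P(E|T4) = 1 − 0.779 = 0.221.
Using total probability over the partition,
P(E) = P(E|T1)·P(T1) + P(E|T2)·P(T2) + P(E|T3)·P(T3) + P(E|T4)·P(T4) + P(E|T5)·P(T5)
      = 0.246·0.238 + 0.141·0.096 + 0.349·0.186 + 0.221·0.11 + 0.049·0.37
      = 0.058548 + 0.013536 + 0.064914 + 0.02431 + 0.01813 = 0.179438

0.1794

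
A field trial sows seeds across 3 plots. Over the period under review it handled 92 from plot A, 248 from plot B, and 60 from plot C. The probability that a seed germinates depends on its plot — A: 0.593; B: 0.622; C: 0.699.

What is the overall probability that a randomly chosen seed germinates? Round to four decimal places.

P(G) ≈ 0.6269

Total: 92 + 248 + 60 = 400.
P(A) = 92/400 = 0.23. P(B) = 248/400 = 0.62. P(C) = 60/400 = 0.15.
P(G) = P(G|A)·P(A) + P(G|B)·P(B) + P(G|C)·P(C)
      = 0.593·0.23 + 0.622·0.62 + 0.699·0.15
      = 0.13639 + 0.38564 + 0.10485 = 0.62688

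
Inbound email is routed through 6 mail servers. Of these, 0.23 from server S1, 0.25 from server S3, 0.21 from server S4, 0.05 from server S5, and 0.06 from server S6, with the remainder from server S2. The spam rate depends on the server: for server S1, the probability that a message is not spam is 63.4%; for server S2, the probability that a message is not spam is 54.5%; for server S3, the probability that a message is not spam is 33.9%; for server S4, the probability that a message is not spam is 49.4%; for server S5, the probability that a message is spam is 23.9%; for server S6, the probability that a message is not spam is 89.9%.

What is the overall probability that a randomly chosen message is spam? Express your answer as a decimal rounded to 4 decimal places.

0.4647

P(S2) = 1 − (0.23 + 0.25 + 0.21 + 0.05 + 0.06) = 0.2.
P(S|S1) = 1 − 0.634 = 0.366.
P(S|S2) = 1 − 0.545 = 0.455.
P(S|S3) = 1 − 0.339 = 0.661.
P(S|S4) = 1 − 0.494 = 0.506.
P(S|S6) = 1 − 0.899 = 0.101.
P(S) = P(S|S1)·P(S1) + P(S|S2)·P(S2) + P(S|S3)·P(S3) + P(S|S4)·P(S4) + P(S|S5)·P(S5) + P(S|S6)·P(S6)
      = 0.366·0.23 + 0.455·0.2 + 0.661·0.25 + 0.506·0.21 + 0.239·0.05 + 0.101·0.06
      = 0.08418 + 0.091 + 0.16525 + 0.10626 + 0.01195 + 0.00606 = 0.4647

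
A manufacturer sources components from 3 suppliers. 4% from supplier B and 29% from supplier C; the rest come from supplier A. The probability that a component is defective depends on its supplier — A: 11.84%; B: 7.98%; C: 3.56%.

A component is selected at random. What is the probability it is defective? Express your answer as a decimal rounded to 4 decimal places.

P(A) = 1 − (0.04 + 0.29) = 0.67.
P(D) = P(D|A)·P(A) + P(D|B)·P(B) + P(D|C)·P(C)
      = 0.1184·0.67 + 0.0798·0.04 + 0.0356·0.29
      = 0.079328 + 0.003192 + 0.010324 = 0.092844

P(D) ≈ 0.0928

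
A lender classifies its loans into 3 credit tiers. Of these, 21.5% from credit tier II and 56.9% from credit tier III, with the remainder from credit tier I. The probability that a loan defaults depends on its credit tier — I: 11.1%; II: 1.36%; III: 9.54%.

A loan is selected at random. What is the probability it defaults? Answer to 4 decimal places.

0.0812

P(I) = 1 − (0.215 + 0.569) = 0.216.
By the law of total probability,
P(D) = P(D|I)·P(I) + P(D|II)·P(II) + P(D|III)·P(III)
      = 0.111·0.216 + 0.0136·0.215 + 0.0954·0.569
      = 0.023976 + 0.002924 + 0.0542826 = 0.0811826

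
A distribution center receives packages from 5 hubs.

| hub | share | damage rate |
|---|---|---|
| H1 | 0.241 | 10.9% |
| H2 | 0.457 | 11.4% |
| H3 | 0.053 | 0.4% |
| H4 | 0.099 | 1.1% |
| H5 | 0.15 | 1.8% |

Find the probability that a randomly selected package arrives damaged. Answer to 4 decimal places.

P(D) ≈ 0.0824

P(D) = P(D|H1)·P(H1) + P(D|H2)·P(H2) + P(D|H3)·P(H3) + P(D|H4)·P(H4) + P(D|H5)·P(H5)
      = 0.109·0.241 + 0.114·0.457 + 0.004·0.053 + 0.011·0.099 + 0.018·0.15
      = 0.026269 + 0.052098 + 0.000212 + 0.001089 + 0.0027 = 0.082368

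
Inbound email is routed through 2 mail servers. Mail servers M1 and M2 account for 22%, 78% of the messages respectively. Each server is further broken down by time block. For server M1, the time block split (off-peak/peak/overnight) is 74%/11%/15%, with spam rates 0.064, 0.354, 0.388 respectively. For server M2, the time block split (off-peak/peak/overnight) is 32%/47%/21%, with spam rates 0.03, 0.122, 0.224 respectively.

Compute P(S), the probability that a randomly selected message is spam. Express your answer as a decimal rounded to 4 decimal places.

0.1207

P(S|M1) = 0.74·0.064 + 0.11·0.354 + 0.15·0.388 = 0.04736 + 0.03894 + 0.0582 = 0.1445
P(S|M2) = 0.32·0.03 + 0.47·0.122 + 0.21·0.224 = 0.0096 + 0.05734 + 0.04704 = 0.11398
By total probability over the outer partition,
P(S) = 0.22·0.1445 + 0.78·0.11398
      = 0.03179 + 0.0889044 = 0.1206944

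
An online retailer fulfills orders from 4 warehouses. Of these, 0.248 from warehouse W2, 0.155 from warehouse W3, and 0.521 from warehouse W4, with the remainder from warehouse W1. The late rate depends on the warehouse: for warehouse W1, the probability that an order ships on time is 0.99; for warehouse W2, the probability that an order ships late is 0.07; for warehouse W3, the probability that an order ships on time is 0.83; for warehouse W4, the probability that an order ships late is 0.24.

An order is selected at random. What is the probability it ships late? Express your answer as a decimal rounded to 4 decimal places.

0.1695

P(W1) = 1 − (0.248 + 0.155 + 0.521) = 0.076.
P(L|W1) = 1 − 0.99 = 0.01.
P(L|W3) = 1 − 0.83 = 0.17.
P(L) = P(L|W1)·P(W1) + P(L|W2)·P(W2) + P(L|W3)·P(W3) + P(L|W4)·P(W4)
      = 0.01·0.076 + 0.07·0.248 + 0.17·0.155 + 0.24·0.521
      = 0.00076 + 0.01736 + 0.02635 + 0.12504 = 0.16951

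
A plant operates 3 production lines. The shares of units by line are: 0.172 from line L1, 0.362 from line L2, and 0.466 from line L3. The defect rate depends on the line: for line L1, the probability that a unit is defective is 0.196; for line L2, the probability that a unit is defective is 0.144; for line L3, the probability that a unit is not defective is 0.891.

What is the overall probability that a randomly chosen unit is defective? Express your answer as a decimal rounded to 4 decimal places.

P(D) ≈ 0.1366

P(D|L3) = 1 − 0.891 = 0.109.
P(D) = P(D|L1)·P(L1) + P(D|L2)·P(L2) + P(D|L3)·P(L3)
      = 0.196·0.172 + 0.144·0.362 + 0.109·0.466
      = 0.033712 + 0.052128 + 0.050794 = 0.136634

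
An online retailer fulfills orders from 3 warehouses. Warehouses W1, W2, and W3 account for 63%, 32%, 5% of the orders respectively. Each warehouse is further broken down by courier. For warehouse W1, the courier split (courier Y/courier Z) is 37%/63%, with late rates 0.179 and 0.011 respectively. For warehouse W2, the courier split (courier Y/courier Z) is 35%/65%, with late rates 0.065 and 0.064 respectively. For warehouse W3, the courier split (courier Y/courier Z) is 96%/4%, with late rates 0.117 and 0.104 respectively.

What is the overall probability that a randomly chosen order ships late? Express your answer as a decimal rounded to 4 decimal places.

P(L|W1) = 0.37·0.179 + 0.63·0.011 = 0.06623 + 0.00693 = 0.07316
P(L|W2) = 0.35·0.065 + 0.65·0.064 = 0.02275 + 0.0416 = 0.06435
P(L|W3) = 0.96·0.117 + 0.04·0.104 = 0.11232 + 0.00416 = 0.11648
By total probability over the outer partition,
P(L) = 0.63·0.07316 + 0.32·0.06435 + 0.05·0.11648
      = 0.0460908 + 0.020592 + 0.005824 = 0.0725068

P(L) ≈ 0.0725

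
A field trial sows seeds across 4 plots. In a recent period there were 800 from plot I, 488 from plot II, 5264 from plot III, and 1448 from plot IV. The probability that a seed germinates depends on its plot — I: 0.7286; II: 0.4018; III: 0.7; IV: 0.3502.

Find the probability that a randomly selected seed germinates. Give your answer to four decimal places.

Total: 800 + 488 + 5264 + 1448 = 8000.
P(I) = 800/8000 = 0.1. P(II) = 488/8000 = 0.061. P(III) = 5264/8000 = 0.658. P(IV) = 1448/8000 = 0.181.
P(G) = P(G|I)·P(I) + P(G|II)·P(II) + P(G|III)·P(III) + P(G|IV)·P(IV)
      = 0.7286·0.1 + 0.4018·0.061 + 0.7·0.658 + 0.3502·0.181
      = 0.07286 + 0.0245098 + 0.4606 + 0.0633862 = 0.621356

0.6214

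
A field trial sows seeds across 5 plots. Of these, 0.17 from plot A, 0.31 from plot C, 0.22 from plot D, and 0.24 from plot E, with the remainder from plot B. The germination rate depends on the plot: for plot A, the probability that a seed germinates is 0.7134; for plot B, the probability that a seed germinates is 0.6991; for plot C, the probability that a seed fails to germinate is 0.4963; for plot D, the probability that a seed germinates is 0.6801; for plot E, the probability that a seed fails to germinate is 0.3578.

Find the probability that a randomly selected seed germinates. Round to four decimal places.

P(G) ≈ 0.6231

P(B) = 1 − (0.17 + 0.31 + 0.22 + 0.24) = 0.06.
P(G|C) = 1 − 0.4963 = 0.5037.
P(G|E) = 1 − 0.3578 = 0.6422.
P(G) = P(G|A)·P(A) + P(G|B)·P(B) + P(G|C)·P(C) + P(G|D)·P(D) + P(G|E)·P(E)
      = 0.7134·0.17 + 0.6991·0.06 + 0.5037·0.31 + 0.6801·0.22 + 0.6422·0.24
      = 0.121278 + 0.041946 + 0.156147 + 0.149622 + 0.154128 = 0.623121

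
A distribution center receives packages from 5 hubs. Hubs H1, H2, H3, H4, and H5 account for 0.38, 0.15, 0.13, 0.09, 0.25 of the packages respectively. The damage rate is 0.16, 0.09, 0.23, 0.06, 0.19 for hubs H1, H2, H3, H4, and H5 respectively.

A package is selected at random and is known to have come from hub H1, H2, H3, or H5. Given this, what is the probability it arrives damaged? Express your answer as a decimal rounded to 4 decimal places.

0.1667

Let S = {H1, H2, H3, H5}.
P(S) = 0.38 + 0.15 + 0.13 + 0.25 = 0.91.
P(D ∩ S) = 0.16·0.38 + 0.09·0.15 + 0.23·0.13 + 0.19·0.25 = 0.0608 + 0.0135 + 0.0299 + 0.0475 = 0.1517.
P(D | S) = 0.1517 / 0.91 = 0.166703…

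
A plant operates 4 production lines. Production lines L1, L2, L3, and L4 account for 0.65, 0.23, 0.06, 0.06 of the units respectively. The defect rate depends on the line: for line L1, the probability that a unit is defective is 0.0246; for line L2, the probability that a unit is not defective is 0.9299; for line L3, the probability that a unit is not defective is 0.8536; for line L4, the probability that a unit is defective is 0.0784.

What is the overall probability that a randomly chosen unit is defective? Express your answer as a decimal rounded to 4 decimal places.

P(D|L2) = 1 − 0.9299 = 0.0701.
P(D|L3) = 1 − 0.8536 = 0.1464.
P(D) = P(D|L1)·P(L1) + P(D|L2)·P(L2) + P(D|L3)·P(L3) + P(D|L4)·P(L4)
      = 0.0246·0.65 + 0.0701·0.23 + 0.1464·0.06 + 0.0784·0.06
      = 0.01599 + 0.016123 + 0.008784 + 0.004704 = 0.045601

0.0456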